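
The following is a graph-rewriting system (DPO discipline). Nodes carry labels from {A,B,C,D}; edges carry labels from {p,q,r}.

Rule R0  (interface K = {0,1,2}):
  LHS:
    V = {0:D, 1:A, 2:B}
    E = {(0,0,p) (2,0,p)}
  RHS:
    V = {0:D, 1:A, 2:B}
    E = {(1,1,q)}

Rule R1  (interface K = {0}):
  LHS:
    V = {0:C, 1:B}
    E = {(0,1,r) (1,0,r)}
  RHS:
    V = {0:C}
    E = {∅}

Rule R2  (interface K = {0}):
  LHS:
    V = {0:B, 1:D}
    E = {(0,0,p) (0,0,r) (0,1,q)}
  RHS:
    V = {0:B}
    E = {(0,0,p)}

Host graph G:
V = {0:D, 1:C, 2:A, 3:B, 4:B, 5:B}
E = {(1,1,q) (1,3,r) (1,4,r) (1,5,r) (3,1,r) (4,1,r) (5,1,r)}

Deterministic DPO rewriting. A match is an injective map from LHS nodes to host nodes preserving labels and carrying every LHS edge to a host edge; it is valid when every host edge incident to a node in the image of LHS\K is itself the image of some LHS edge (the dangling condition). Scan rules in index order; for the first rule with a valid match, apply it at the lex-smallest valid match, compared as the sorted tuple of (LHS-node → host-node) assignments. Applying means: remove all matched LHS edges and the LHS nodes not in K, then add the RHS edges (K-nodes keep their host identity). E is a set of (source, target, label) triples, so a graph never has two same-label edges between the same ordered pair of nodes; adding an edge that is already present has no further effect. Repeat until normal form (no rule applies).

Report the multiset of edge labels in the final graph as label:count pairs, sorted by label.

initial: |V|=6 |E|=7  E = 1-q->1 1-r->3 1-r->4 1-r->5 3-r->1 4-r->1 5-r->1
step 1: apply R1 at {0↦1, 1↦3}  → |V|=5 |E|=5  E = 1-q->1 1-r->4 1-r->5 4-r->1 5-r->1
step 2: apply R1 at {0↦1, 1↦4}  → |V|=4 |E|=3  E = 1-q->1 1-r->5 5-r->1
step 3: apply R1 at {0↦1, 1↦5}  → |V|=3 |E|=1  E = 1-q->1
normal form: no rule applies after step 3
NF edges: [(1, 1, 'q')]

Answer: q:1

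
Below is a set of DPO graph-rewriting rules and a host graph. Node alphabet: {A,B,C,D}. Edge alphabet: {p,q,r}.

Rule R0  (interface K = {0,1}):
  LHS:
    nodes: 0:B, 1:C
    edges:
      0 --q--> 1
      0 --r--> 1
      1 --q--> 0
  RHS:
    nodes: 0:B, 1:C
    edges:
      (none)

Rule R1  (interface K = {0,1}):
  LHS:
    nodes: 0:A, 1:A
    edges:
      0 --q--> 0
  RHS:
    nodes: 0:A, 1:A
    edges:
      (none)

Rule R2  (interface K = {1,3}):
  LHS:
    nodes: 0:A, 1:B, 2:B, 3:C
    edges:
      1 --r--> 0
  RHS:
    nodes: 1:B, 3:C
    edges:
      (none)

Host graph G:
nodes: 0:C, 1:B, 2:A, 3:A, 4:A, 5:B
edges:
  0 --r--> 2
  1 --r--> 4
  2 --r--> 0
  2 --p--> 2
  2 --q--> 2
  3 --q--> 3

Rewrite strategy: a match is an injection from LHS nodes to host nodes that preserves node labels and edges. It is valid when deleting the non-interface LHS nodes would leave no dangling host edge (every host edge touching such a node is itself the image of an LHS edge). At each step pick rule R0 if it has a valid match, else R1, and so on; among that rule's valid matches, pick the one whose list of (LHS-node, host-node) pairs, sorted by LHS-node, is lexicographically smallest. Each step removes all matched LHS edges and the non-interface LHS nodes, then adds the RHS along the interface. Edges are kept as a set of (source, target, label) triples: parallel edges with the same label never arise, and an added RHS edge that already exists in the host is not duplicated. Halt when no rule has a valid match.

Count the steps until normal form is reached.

start.  V:6 E:6  edges: 0-r->2 1-r->4 2-r->0 2-p->2 2-q->2 3-q->3
1. fire R1 via {0↦2, 1↦3}  →  V:6 E:5  edges: 0-r->2 1-r->4 2-r->0 2-p->2 3-q->3
2. fire R1 via {0↦3, 1↦2}  →  V:6 E:4  edges: 0-r->2 1-r->4 2-r->0 2-p->2
3. fire R2 via {0↦4, 1↦1, 2↦5, 3↦0}  →  V:4 E:3  edges: 0-r->2 2-r->0 2-p->2
halt: no rule applies after step 3

Answer: 3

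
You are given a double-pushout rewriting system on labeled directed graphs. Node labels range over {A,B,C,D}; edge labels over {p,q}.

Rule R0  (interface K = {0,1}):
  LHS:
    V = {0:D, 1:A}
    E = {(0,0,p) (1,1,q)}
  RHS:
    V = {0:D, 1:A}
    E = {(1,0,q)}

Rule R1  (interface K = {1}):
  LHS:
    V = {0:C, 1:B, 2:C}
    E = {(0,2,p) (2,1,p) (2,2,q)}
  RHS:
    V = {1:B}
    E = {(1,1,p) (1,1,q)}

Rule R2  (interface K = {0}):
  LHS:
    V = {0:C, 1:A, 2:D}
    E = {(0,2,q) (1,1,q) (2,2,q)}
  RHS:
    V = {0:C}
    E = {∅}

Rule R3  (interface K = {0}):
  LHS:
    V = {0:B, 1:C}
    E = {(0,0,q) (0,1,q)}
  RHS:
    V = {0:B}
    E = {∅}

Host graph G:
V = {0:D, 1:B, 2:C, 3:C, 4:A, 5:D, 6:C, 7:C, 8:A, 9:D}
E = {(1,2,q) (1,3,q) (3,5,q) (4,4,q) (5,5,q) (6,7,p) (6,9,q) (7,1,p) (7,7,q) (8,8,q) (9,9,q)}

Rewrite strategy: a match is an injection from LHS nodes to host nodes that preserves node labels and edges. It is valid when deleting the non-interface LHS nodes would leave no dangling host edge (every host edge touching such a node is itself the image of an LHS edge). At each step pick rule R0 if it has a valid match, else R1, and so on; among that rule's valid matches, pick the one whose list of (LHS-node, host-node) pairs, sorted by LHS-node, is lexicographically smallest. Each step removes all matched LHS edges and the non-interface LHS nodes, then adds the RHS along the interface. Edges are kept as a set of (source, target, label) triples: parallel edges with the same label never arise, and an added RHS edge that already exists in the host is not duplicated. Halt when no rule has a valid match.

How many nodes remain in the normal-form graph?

Answer: 3

Rewrite trace:
[0] host  ⇒  10 nodes, 11 edges  {1-q->2 1-q->3 3-q->5 4-q->4 5-q->5 6-p->7 6-q->9 7-p->1 7-q->7 8-q->8 9-q->9}
[1] R2 @ {0↦3, 1↦4, 2↦5}  ⇒  8 nodes, 8 edges  {1-q->2 1-q->3 6-p->7 6-q->9 7-p->1 7-q->7 8-q->8 9-q->9}
[2] R2 @ {0↦6, 1↦8, 2↦9}  ⇒  6 nodes, 5 edges  {1-q->2 1-q->3 6-p->7 7-p->1 7-q->7}
[3] R1 @ {0↦6, 1↦1, 2↦7}  ⇒  4 nodes, 4 edges  {1-p->1 1-q->1 1-q->2 1-q->3}
[4] R3 @ {0↦1, 1↦2}  ⇒  3 nodes, 2 edges  {1-p->1 1-q->3}
normal form: no rule applies after step 4
NF nodes: {0:D, 1:B, 3:C}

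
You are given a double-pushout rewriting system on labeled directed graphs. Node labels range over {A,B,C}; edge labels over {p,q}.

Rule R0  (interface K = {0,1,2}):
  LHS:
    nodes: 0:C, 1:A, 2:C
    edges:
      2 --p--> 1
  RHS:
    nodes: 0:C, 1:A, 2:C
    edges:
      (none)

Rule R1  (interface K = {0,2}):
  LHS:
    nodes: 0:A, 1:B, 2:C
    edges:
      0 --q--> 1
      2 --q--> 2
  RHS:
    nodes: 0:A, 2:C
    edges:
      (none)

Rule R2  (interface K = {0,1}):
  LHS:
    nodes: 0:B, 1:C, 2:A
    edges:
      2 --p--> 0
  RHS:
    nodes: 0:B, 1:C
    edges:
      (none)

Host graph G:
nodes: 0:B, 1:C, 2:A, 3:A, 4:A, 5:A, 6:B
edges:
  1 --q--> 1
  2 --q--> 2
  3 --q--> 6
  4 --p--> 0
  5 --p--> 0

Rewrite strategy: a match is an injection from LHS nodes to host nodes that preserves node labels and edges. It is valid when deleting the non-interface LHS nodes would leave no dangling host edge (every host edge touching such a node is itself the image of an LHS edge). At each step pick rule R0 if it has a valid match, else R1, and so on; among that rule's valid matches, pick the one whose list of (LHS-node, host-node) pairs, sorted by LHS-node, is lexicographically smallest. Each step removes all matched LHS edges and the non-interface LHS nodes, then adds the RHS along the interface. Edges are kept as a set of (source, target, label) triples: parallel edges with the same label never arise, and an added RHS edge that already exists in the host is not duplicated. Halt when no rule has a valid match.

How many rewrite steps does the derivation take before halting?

Answer: 3

Rewrite trace:
start.  V:7 E:5  edges: 1-q->1 2-q->2 3-q->6 4-p->0 5-p->0
1. fire R1 via {0↦3, 1↦6, 2↦1}  →  V:6 E:3  edges: 2-q->2 4-p->0 5-p->0
2. fire R2 via {0↦0, 1↦1, 2↦4}  →  V:5 E:2  edges: 2-q->2 5-p->0
3. fire R2 via {0↦0, 1↦1, 2↦5}  →  V:4 E:1  edges: 2-q->2
normal form: no rule applies after step 3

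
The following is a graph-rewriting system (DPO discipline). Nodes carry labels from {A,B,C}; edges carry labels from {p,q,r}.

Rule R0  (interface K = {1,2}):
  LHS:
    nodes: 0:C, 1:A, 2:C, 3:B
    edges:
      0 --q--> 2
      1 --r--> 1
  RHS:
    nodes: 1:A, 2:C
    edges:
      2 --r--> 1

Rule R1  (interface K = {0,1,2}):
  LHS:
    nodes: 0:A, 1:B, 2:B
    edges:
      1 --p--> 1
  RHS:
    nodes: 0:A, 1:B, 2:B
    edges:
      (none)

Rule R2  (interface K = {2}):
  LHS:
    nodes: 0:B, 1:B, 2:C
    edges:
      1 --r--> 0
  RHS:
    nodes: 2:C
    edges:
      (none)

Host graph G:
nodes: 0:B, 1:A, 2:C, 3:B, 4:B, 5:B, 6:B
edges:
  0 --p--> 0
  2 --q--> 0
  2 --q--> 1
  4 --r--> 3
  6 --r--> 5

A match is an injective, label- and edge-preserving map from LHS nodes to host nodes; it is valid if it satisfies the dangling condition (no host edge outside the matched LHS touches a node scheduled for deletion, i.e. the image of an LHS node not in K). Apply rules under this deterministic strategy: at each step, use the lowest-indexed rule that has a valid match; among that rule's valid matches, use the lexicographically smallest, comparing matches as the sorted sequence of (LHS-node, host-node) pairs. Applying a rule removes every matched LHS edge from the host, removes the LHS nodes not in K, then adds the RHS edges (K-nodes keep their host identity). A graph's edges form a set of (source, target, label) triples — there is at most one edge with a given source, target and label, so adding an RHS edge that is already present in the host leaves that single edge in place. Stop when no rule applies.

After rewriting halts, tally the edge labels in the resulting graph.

Answer: q:2

Derivation:
start.  V:7 E:5  edges: 0-p->0 2-q->0 2-q->1 4-r->3 6-r->5
1. fire R1 via {0↦1, 1↦0, 2↦3}  →  V:7 E:4  edges: 2-q->0 2-q->1 4-r->3 6-r->5
2. fire R2 via {0↦3, 1↦4, 2↦2}  →  V:5 E:3  edges: 2-q->0 2-q->1 6-r->5
3. fire R2 via {0↦5, 1↦6, 2↦2}  →  V:3 E:2  edges: 2-q->0 2-q->1
halt: no rule applies after step 3
NF edges: [(2, 0, 'q'), (2, 1, 'q')]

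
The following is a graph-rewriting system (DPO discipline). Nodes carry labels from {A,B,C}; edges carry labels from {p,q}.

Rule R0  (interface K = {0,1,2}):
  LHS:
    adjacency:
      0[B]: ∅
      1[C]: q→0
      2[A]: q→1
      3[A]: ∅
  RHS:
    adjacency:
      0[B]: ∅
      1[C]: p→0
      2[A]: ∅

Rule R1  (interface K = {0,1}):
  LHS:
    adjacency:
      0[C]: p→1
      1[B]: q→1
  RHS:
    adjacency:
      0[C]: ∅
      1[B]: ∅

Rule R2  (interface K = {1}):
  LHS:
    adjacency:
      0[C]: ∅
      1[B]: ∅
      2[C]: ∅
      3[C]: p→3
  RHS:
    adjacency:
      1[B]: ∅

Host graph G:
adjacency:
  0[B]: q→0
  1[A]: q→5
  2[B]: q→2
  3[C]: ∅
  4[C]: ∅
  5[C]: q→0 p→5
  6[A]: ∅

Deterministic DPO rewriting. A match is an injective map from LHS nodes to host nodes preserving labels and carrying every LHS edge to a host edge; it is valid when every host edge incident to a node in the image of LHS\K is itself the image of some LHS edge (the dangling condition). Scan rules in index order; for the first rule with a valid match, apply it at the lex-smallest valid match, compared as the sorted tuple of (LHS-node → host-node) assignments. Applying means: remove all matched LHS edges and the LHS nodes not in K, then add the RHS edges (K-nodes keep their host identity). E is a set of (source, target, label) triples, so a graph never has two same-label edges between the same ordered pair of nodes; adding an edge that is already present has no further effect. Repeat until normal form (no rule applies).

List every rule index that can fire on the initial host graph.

R0: 1 valid match — {0↦0, 1↦5, 2↦1, 3↦6}
R1: no valid match — LHS pattern not found
R2: no valid match — 4 raw matches, all fail dangling condition

Answer: [R0]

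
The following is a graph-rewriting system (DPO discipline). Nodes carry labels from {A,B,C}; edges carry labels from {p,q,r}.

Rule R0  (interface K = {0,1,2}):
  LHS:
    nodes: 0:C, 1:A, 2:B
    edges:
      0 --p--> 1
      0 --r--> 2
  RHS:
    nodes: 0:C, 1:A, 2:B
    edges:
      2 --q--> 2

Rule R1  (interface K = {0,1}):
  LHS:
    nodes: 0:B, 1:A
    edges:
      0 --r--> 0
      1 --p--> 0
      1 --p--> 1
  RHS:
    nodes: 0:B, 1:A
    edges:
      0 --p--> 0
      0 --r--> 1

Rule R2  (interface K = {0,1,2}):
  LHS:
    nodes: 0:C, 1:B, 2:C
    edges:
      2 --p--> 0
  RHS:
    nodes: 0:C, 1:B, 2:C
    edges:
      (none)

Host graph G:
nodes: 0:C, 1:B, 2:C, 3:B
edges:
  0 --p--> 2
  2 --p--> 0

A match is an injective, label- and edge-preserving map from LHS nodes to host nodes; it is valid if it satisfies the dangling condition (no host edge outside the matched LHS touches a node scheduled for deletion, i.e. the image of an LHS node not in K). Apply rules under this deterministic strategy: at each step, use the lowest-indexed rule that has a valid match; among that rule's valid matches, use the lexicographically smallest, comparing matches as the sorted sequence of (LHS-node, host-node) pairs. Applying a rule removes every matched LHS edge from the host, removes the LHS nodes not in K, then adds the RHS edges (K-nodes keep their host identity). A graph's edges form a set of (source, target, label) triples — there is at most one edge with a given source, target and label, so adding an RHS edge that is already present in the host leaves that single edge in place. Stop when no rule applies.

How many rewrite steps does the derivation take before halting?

Answer: 2

Rewrite trace:
initial: |V|=4 |E|=2  E = 0-p->2 2-p->0
step 1: apply R2 at {0↦0, 1↦1, 2↦2}  → |V|=4 |E|=1  E = 0-p->2
step 2: apply R2 at {0↦2, 1↦1, 2↦0}  → |V|=4 |E|=0  E = ∅
halt: no rule applies after step 2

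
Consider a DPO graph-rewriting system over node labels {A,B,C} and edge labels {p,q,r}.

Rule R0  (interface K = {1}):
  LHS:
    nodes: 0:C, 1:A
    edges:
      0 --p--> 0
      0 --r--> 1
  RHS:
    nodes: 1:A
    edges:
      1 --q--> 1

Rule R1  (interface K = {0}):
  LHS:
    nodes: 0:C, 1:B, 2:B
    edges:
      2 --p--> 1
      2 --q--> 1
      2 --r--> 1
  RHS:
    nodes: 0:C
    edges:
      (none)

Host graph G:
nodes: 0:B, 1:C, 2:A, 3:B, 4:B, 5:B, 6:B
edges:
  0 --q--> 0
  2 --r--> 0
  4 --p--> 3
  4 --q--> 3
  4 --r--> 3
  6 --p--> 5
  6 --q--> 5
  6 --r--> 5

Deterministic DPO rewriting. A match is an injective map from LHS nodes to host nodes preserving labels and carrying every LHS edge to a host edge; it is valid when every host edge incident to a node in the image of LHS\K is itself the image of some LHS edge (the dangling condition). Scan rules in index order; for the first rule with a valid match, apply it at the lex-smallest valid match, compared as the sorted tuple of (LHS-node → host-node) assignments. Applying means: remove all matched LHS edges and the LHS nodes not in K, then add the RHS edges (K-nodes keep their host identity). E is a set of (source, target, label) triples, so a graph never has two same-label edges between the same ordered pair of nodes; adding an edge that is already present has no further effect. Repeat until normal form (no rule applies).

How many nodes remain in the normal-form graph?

start.  V:7 E:8  edges: 0-q->0 2-r->0 4-p->3 4-q->3 4-r->3 6-p->5 6-q->5 6-r->5
1. fire R1 via {0↦1, 1↦3, 2↦4}  →  V:5 E:5  edges: 0-q->0 2-r->0 6-p->5 6-q->5 6-r->5
2. fire R1 via {0↦1, 1↦5, 2↦6}  →  V:3 E:2  edges: 0-q->0 2-r->0
halt: no rule applies after step 2
NF nodes: {0:B, 1:C, 2:A}

Answer: 3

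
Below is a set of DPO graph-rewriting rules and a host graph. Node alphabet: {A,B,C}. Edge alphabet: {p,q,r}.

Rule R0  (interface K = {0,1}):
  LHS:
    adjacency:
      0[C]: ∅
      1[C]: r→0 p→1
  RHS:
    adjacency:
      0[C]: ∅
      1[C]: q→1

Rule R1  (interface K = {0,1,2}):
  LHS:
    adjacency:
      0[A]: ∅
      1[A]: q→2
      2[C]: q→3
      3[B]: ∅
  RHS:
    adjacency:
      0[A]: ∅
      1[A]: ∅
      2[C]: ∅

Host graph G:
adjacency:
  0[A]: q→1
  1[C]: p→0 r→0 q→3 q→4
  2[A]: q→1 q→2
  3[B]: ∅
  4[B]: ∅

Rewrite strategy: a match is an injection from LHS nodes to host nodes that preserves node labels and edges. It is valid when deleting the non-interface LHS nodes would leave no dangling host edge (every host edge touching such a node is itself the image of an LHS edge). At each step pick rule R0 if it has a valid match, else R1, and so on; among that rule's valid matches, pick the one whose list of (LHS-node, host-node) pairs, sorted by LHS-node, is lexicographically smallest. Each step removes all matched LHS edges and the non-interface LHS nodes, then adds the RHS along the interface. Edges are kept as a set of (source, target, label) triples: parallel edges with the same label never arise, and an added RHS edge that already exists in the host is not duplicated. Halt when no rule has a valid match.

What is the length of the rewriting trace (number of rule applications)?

[0] host  ⇒  5 nodes, 7 edges  {0-q->1 1-p->0 1-r->0 1-q->3 1-q->4 2-q->1 2-q->2}
[1] R1 @ {0↦0, 1↦2, 2↦1, 3↦3}  ⇒  4 nodes, 5 edges  {0-q->1 1-p->0 1-r->0 1-q->4 2-q->2}
[2] R1 @ {0↦2, 1↦0, 2↦1, 3↦4}  ⇒  3 nodes, 3 edges  {1-p->0 1-r->0 2-q->2}
halt: no rule applies after step 2

Answer: 2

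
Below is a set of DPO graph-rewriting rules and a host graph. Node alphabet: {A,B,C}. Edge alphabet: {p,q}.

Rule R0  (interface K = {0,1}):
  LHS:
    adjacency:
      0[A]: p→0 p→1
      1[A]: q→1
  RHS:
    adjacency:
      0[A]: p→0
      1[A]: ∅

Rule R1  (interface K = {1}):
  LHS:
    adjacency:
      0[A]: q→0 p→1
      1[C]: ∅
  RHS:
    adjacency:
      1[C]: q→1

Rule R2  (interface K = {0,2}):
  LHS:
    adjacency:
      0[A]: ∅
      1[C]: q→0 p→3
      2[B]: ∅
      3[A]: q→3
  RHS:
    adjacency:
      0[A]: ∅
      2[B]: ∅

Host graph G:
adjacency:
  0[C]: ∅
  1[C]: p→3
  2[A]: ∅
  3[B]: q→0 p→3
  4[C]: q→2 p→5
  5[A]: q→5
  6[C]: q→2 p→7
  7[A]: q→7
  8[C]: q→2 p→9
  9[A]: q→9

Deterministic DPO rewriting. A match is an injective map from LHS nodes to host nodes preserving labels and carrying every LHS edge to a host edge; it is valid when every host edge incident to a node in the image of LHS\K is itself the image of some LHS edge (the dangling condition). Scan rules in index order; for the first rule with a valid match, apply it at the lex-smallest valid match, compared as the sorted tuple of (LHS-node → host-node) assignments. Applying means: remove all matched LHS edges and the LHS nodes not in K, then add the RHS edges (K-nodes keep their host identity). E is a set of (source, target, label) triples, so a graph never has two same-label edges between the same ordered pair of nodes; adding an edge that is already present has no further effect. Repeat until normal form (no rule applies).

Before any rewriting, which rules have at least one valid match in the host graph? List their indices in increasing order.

Answer: [R2]

Derivation:
R0: no valid match — LHS pattern not found
R1: no valid match — LHS pattern not found
R2: 3 valid matches — {0↦2, 1↦4, 2↦3, 3↦5}, {0↦2, 1↦6, 2↦3, 3↦7}, {0↦2, 1↦8, 2↦3, 3↦9}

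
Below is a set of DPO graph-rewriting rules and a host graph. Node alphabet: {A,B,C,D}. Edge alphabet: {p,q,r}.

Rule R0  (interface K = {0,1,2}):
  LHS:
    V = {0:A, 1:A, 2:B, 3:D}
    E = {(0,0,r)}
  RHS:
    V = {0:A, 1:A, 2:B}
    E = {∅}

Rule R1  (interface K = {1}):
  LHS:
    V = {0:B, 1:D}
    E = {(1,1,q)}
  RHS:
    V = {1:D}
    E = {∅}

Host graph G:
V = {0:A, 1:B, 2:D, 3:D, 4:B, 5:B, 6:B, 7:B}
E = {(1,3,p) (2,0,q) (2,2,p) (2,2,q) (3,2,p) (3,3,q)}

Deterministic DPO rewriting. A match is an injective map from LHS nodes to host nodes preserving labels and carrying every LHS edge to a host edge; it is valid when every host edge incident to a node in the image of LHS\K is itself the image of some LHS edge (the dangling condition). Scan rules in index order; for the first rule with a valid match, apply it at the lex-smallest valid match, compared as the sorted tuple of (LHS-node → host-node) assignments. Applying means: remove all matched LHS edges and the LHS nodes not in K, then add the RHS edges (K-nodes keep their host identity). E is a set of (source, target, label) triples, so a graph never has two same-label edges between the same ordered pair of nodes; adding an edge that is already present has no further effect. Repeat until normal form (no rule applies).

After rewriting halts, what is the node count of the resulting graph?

start.  V:8 E:6  edges: 1-p->3 2-q->0 2-p->2 2-q->2 3-p->2 3-q->3
1. fire R1 via {0↦4, 1↦2}  →  V:7 E:5  edges: 1-p->3 2-q->0 2-p->2 3-p->2 3-q->3
2. fire R1 via {0↦5, 1↦3}  →  V:6 E:4  edges: 1-p->3 2-q->0 2-p->2 3-p->2
halt: no rule applies after step 2
NF nodes: {0:A, 1:B, 2:D, 3:D, 6:B, 7:B}

Answer: 6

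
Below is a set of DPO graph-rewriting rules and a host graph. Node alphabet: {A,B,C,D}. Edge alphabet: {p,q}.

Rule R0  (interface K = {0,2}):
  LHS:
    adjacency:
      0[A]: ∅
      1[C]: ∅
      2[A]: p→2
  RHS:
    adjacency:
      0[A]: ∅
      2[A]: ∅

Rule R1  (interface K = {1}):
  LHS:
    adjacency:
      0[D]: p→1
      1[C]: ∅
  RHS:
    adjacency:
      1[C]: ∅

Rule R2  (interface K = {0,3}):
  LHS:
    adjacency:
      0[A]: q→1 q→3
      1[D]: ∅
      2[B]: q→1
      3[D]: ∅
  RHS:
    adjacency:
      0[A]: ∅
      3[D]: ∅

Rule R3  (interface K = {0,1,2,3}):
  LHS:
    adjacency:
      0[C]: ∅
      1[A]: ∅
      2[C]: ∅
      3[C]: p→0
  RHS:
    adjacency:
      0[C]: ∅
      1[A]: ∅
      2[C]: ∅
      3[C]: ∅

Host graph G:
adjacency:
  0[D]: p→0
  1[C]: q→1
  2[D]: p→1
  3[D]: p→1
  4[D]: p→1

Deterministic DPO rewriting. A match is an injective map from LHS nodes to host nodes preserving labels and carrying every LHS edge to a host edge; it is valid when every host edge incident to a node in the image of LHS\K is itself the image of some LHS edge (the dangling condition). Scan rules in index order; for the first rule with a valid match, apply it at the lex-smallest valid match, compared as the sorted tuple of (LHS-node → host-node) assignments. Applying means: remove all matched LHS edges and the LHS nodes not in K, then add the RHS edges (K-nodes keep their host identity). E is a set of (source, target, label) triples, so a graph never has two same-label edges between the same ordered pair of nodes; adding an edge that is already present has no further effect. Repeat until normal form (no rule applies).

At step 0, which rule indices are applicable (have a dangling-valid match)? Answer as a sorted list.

R0: no valid match — LHS pattern not found
R1: 3 valid matches — {0↦2, 1↦1}, {0↦3, 1↦1}, {0↦4, 1↦1}
R2: no valid match — LHS pattern not found
R3: no valid match — LHS pattern not found

Answer: [R1]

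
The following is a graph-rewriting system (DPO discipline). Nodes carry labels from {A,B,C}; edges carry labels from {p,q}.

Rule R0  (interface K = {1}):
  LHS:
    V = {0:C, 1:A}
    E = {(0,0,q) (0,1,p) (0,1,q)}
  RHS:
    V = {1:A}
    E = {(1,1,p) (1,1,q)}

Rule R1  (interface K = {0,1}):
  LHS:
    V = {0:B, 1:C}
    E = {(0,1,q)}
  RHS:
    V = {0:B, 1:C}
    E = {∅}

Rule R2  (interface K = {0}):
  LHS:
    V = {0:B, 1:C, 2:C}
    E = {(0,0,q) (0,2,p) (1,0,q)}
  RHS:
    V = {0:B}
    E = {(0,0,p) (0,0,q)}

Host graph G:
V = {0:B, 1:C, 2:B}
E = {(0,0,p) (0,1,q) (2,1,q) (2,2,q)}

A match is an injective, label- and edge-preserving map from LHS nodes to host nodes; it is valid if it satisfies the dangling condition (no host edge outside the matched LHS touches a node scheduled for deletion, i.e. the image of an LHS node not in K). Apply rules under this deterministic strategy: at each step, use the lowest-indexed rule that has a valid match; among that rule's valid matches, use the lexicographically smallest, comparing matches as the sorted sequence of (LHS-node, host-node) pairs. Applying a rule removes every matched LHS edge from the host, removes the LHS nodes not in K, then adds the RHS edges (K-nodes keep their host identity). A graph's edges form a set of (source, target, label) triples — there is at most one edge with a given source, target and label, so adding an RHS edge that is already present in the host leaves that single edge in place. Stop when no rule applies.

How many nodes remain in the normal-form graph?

Answer: 3

Rewrite trace:
start.  V:3 E:4  edges: 0-p->0 0-q->1 2-q->1 2-q->2
1. fire R1 via {0↦0, 1↦1}  →  V:3 E:3  edges: 0-p->0 2-q->1 2-q->2
2. fire R1 via {0↦2, 1↦1}  →  V:3 E:2  edges: 0-p->0 2-q->2
final graph: no rule applies after step 2
NF nodes: {0:B, 1:C, 2:B}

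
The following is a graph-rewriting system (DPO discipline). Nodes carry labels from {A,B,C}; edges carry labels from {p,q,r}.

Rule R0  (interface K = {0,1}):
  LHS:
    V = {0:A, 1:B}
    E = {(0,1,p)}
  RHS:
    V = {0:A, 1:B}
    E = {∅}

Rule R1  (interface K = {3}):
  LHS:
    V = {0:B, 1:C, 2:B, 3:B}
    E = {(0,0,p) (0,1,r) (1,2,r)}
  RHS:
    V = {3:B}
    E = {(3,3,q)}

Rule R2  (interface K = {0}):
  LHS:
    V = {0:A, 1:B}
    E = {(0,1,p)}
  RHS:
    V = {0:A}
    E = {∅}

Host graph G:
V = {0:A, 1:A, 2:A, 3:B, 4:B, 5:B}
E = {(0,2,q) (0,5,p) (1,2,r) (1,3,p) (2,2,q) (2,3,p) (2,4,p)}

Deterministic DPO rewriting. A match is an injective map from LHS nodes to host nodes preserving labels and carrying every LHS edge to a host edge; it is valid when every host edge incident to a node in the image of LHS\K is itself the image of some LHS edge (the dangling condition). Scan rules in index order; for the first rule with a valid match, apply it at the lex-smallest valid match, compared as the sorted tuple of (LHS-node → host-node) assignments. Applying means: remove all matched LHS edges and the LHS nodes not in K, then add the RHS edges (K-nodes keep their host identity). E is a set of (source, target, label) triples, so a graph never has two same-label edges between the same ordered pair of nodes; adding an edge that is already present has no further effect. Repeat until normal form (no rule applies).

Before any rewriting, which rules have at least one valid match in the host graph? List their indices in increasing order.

R0: 4 valid matches — {0↦0, 1↦5}, {0↦1, 1↦3}, {0↦2, 1↦3} (+1 more)
R1: no valid match — LHS pattern not found
R2: 2 valid matches — {0↦0, 1↦5}, {0↦2, 1↦4}

Answer: [R0,R2]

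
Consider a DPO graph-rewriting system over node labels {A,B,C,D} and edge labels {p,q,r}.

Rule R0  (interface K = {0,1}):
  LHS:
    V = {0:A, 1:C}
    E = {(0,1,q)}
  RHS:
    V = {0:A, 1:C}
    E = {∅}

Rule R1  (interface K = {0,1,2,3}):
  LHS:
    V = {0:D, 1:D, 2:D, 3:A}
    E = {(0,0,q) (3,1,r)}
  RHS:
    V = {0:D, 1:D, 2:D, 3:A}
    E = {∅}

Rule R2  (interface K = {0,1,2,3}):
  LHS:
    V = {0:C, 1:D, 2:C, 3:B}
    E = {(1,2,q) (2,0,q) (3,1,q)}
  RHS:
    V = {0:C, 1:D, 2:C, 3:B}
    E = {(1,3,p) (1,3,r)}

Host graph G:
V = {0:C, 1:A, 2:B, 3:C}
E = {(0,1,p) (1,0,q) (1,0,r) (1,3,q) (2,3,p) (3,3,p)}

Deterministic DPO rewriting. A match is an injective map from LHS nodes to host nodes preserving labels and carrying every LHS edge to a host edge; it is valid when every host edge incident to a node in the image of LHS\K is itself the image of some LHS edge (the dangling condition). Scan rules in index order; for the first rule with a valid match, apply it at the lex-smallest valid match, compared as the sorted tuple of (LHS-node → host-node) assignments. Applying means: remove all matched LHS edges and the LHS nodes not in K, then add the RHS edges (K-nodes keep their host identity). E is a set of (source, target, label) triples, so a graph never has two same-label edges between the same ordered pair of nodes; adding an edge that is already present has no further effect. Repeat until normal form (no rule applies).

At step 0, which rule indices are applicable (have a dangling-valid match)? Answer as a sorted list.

R0: 2 valid matches — {0↦1, 1↦0}, {0↦1, 1↦3}
R1: no valid match — LHS pattern not found
R2: no valid match — LHS pattern not found

Answer: [R0]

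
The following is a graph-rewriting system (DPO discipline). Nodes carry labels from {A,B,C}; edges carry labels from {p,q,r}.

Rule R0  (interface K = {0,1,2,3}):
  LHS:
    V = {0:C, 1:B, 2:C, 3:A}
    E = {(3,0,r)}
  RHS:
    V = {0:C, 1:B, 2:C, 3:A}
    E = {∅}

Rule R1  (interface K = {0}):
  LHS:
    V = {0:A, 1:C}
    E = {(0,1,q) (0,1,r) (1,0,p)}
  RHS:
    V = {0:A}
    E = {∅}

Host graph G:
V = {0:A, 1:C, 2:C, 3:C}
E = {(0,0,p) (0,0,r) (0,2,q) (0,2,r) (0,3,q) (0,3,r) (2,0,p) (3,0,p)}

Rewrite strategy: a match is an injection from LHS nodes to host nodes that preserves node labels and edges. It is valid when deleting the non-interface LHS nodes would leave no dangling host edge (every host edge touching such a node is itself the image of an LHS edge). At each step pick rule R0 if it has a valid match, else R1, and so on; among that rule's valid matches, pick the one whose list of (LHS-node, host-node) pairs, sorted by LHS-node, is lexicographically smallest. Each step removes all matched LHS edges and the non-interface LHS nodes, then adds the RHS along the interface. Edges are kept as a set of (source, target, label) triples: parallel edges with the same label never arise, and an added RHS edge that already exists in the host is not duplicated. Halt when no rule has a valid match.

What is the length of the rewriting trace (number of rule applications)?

Answer: 2

Rewrite trace:
initial: |V|=4 |E|=8  E = 0-p->0 0-r->0 0-q->2 0-r->2 0-q->3 0-r->3 2-p->0 3-p->0
step 1: apply R1 at {0↦0, 1↦2}  → |V|=3 |E|=5  E = 0-p->0 0-r->0 0-q->3 0-r->3 3-p->0
step 2: apply R1 at {0↦0, 1↦3}  → |V|=2 |E|=2  E = 0-p->0 0-r->0
final graph: no rule applies after step 2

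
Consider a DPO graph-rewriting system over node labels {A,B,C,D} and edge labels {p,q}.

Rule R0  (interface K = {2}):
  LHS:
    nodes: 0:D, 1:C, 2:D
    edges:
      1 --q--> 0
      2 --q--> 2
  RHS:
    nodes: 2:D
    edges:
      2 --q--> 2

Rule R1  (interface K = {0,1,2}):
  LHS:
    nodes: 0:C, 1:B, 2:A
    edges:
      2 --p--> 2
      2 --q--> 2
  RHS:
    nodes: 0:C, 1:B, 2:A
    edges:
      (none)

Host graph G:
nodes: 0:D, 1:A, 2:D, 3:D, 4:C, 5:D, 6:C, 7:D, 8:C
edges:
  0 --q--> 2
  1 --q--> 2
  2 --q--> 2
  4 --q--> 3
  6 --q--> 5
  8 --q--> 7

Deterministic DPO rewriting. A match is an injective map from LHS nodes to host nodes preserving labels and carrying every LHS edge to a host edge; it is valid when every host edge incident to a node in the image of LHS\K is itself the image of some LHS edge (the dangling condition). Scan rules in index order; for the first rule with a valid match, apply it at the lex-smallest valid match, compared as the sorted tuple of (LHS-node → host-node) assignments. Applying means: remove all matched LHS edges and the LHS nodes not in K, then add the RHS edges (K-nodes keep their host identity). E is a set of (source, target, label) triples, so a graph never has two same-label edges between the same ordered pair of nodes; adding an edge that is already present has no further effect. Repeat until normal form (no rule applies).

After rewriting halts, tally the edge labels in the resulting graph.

Answer: q:3

Rewrite trace:
[0] host  ⇒  9 nodes, 6 edges  {0-q->2 1-q->2 2-q->2 4-q->3 6-q->5 8-q->7}
[1] R0 @ {0↦3, 1↦4, 2↦2}  ⇒  7 nodes, 5 edges  {0-q->2 1-q->2 2-q->2 6-q->5 8-q->7}
[2] R0 @ {0↦5, 1↦6, 2↦2}  ⇒  5 nodes, 4 edges  {0-q->2 1-q->2 2-q->2 8-q->7}
[3] R0 @ {0↦7, 1↦8, 2↦2}  ⇒  3 nodes, 3 edges  {0-q->2 1-q->2 2-q->2}
halt: no rule applies after step 3
NF edges: [(0, 2, 'q'), (1, 2, 'q'), (2, 2, 'q')]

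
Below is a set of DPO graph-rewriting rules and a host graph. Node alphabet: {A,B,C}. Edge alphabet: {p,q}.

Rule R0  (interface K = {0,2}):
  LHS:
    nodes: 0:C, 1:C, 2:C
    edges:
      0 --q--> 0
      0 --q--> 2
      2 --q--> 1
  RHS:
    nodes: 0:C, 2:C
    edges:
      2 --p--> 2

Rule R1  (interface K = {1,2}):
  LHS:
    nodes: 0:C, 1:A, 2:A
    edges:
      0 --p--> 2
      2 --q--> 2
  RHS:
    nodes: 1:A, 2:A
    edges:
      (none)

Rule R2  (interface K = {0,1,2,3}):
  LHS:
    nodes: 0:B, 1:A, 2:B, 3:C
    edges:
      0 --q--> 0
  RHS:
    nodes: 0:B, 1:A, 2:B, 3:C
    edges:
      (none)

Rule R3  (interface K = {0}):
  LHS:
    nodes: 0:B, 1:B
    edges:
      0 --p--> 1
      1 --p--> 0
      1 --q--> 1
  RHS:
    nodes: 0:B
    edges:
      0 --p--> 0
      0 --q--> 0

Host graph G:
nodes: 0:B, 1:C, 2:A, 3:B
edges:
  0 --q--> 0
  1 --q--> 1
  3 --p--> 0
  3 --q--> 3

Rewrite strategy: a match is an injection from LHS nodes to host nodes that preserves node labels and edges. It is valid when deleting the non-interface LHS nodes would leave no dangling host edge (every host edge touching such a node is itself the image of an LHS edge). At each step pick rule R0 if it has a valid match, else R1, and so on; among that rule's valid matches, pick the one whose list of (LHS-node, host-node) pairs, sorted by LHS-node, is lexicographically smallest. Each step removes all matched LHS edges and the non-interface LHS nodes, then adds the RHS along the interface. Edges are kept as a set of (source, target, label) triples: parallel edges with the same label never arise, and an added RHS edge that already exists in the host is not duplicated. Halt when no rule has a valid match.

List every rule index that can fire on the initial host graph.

R0: no valid match — LHS pattern not found
R1: no valid match — LHS pattern not found
R2: 2 valid matches — {0↦0, 1↦2, 2↦3, 3↦1}, {0↦3, 1↦2, 2↦0, 3↦1}
R3: no valid match — LHS pattern not found

Answer: [R2]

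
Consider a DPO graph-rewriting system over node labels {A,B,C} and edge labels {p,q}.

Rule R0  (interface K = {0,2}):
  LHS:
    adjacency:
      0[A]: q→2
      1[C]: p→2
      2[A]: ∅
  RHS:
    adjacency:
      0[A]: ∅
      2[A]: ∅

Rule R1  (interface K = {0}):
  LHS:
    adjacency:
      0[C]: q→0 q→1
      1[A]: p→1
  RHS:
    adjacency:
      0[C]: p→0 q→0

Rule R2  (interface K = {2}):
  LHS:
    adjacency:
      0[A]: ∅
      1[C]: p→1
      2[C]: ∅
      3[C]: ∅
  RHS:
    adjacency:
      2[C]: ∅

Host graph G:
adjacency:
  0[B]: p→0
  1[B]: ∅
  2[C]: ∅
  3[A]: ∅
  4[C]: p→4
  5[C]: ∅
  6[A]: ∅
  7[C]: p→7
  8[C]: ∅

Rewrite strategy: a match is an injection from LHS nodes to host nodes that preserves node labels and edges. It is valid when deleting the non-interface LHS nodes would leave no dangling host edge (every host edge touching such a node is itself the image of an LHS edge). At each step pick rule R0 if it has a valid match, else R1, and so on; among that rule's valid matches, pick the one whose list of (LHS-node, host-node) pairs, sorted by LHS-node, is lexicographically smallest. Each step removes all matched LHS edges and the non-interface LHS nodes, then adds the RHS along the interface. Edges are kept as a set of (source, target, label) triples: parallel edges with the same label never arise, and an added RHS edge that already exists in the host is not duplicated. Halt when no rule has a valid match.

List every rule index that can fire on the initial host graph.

Answer: [R2]

Derivation:
R0: no valid match — LHS pattern not found
R1: no valid match — LHS pattern not found
R2: 36 valid matches — {0↦3, 1↦4, 2↦2, 3↦5}, {0↦3, 1↦4, 2↦2, 3↦8}, {0↦3, 1↦4, 2↦5, 3↦2} (+33 more)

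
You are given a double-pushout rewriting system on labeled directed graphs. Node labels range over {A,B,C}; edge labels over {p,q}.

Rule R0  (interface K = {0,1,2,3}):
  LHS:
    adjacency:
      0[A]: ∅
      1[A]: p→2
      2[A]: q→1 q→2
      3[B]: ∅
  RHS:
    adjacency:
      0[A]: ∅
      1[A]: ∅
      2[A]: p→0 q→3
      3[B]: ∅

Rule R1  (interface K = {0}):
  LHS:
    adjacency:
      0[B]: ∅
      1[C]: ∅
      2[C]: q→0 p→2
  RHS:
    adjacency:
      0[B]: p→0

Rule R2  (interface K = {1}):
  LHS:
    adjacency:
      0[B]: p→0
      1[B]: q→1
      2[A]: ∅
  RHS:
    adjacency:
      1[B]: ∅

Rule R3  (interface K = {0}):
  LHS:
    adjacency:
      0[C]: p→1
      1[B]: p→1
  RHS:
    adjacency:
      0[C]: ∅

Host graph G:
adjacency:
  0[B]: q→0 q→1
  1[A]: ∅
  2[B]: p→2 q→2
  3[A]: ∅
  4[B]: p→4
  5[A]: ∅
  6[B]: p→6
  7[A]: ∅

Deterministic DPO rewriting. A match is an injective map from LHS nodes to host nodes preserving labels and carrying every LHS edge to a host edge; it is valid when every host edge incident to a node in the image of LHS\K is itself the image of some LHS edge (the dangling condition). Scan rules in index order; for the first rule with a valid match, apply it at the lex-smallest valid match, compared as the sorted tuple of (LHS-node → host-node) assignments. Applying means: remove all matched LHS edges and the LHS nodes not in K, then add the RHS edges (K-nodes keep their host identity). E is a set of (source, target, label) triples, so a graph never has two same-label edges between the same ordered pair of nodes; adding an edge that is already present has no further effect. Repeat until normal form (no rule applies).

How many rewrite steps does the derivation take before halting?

Answer: 2

Rewrite trace:
[0] host  ⇒  8 nodes, 6 edges  {0-q->0 0-q->1 2-p->2 2-q->2 4-p->4 6-p->6}
[1] R2 @ {0↦4, 1↦0, 2↦3}  ⇒  6 nodes, 4 edges  {0-q->1 2-p->2 2-q->2 6-p->6}
[2] R2 @ {0↦6, 1↦2, 2↦5}  ⇒  4 nodes, 2 edges  {0-q->1 2-p->2}
final graph: no rule applies after step 2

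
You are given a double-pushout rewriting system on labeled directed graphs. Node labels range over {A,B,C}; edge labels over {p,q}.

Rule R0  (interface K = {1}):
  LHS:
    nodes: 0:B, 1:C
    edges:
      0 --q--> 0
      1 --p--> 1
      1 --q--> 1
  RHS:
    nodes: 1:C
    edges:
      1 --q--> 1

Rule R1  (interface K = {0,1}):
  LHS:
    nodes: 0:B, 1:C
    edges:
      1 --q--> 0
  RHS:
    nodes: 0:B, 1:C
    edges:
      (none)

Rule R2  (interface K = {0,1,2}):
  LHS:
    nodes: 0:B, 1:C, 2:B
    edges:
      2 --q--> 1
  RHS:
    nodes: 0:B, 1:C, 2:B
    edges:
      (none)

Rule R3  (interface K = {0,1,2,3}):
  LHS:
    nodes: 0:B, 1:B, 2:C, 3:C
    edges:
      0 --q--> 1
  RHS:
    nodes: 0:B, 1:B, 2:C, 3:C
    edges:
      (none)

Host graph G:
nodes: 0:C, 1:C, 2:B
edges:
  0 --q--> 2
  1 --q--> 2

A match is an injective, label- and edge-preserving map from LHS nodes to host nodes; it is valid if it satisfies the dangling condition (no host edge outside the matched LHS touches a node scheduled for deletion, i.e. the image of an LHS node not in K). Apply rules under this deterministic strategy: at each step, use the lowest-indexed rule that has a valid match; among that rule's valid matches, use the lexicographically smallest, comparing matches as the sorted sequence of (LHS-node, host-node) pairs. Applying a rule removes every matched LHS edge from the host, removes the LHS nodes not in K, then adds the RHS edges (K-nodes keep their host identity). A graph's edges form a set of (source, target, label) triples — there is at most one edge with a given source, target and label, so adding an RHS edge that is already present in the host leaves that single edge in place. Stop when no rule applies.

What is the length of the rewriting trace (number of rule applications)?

start.  V:3 E:2  edges: 0-q->2 1-q->2
1. fire R1 via {0↦2, 1↦0}  →  V:3 E:1  edges: 1-q->2
2. fire R1 via {0↦2, 1↦1}  →  V:3 E:0  edges: ∅
final graph: no rule applies after step 2

Answer: 2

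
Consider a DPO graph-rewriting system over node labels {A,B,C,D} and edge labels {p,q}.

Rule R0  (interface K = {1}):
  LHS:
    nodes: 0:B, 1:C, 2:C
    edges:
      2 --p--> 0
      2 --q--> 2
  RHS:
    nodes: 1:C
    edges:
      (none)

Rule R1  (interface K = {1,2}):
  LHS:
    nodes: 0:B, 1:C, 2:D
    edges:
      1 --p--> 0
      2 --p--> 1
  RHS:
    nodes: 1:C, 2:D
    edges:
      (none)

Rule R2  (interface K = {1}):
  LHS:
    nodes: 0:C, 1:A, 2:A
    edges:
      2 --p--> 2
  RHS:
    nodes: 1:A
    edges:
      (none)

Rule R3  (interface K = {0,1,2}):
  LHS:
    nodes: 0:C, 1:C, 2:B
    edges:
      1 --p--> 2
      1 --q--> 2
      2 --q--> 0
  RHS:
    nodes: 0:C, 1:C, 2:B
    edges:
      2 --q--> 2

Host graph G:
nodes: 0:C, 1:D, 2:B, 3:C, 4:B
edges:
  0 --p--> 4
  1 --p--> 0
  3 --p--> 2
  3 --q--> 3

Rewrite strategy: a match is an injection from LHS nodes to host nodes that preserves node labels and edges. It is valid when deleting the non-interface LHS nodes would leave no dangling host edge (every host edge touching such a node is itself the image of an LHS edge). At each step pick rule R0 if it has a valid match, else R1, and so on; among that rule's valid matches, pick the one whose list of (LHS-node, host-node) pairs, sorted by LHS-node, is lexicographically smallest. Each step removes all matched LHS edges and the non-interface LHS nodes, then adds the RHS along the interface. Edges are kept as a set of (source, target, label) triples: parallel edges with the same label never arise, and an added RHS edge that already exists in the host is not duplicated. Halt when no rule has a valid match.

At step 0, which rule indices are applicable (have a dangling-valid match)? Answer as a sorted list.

R0: 1 valid match — {0↦2, 1↦0, 2↦3}
R1: 1 valid match — {0↦4, 1↦0, 2↦1}
R2: no valid match — LHS pattern not found
R3: no valid match — LHS pattern not found

Answer: [R0,R1]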